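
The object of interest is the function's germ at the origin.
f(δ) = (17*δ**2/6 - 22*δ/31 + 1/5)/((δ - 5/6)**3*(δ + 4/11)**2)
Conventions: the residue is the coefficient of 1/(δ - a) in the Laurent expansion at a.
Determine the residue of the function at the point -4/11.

The residue is 2405174112/6037262555.

At the order-2 pole -4/11 set g(δ) = (δ - (-4/11))^2*f(δ) = (17*δ**2/6 - 22*δ/31 + 1/5)/(δ - 5/6)**3.
Order-2 pole: residue = g'(a); g'(-4/11) = 2405174112/6037262555, so the residue is 2405174112/6037262555.


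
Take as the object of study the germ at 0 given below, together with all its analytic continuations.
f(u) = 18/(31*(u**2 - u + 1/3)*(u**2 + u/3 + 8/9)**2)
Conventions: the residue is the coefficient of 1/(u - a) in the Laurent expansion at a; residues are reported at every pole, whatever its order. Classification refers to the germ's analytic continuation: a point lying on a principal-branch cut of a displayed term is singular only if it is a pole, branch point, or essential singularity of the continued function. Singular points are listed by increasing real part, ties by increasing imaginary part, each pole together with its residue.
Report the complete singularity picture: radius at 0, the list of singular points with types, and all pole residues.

Denominator factor (u**2 + u/3 + 8/9)^2: discriminant -31/9, complex-conjugate roots (-1/6) + ((1/6)*sqrt(31))*i and (-1/6) - ((1/6)*sqrt(31))*i; poles of order 2, moduli (2/3)*sqrt(2) and (2/3)*sqrt(2).
Denominator factor (u**2 - u + 1/3): discriminant -1/3, complex-conjugate roots (1/2) + ((1/6)*sqrt(3))*i and (1/2) - ((1/6)*sqrt(3))*i; poles of order 1, moduli (1/3)*sqrt(3) and (1/3)*sqrt(3).
The radius of convergence is the smallest modulus among the singular points: (1/3)*sqrt(3).
The factor u**2 + u/3 + 8/9 splits as (u - a)(u - a') with a = (-1/6) - ((1/6)*sqrt(31))*i, a' = (-1/6) + ((1/6)*sqrt(31))*i. At the order-2 pole a set g(u) = (u - a)^2*f(u) = [18/(31*(u**2 - u + 1/3))] / (u - a')^2.
Order-2 pole: residue = g'(a); g'((-1/6) - ((1/6)*sqrt(31))*i) = (192456/548359) + ((5594346/526972999)*sqrt(31))*i, so the residue is (192456/548359) + ((5594346/526972999)*sqrt(31))*i.
The factor u**2 + u/3 + 8/9 splits as (u - a)(u - a') with a = (-1/6) + ((1/6)*sqrt(31))*i, a' = (-1/6) - ((1/6)*sqrt(31))*i. At the order-2 pole a set g(u) = (u - a)^2*f(u) = [18/(31*(u**2 - u + 1/3))] / (u - a')^2.
Order-2 pole: residue = g'(a); g'((-1/6) + ((1/6)*sqrt(31))*i) = (192456/548359) - ((5594346/526972999)*sqrt(31))*i, so the residue is (192456/548359) - ((5594346/526972999)*sqrt(31))*i.
The factor u**2 - u + 1/3 splits as (u - a)(u - a') with a = (1/2) - ((1/6)*sqrt(3))*i, a' = (1/2) + ((1/6)*sqrt(3))*i. At the order-1 pole a set g(u) = (u - a)*f(u) = [18/(31*(u**2 + u/3 + 8/9)**2)] / (u - a').
Simple pole: residue = g(a) at a = (1/2) - ((1/6)*sqrt(3))*i, which is (-192456/548359) + ((158922/548359)*sqrt(3))*i.
The factor u**2 - u + 1/3 splits as (u - a)(u - a') with a = (1/2) + ((1/6)*sqrt(3))*i, a' = (1/2) - ((1/6)*sqrt(3))*i. At the order-1 pole a set g(u) = (u - a)*f(u) = [18/(31*(u**2 + u/3 + 8/9)**2)] / (u - a').
Simple pole: residue = g(a) at a = (1/2) + ((1/6)*sqrt(3))*i, which is (-192456/548359) - ((158922/548359)*sqrt(3))*i.
List the singular points by increasing real part (a conjugate pair: the negative imaginary part first).

Radius of convergence at 0: (1/3)*sqrt(3).
At (-1/6) - ((1/6)*sqrt(31))*i: a pole of order 2; residue (192456/548359) + ((5594346/526972999)*sqrt(31))*i.
At (-1/6) + ((1/6)*sqrt(31))*i: a pole of order 2; residue (192456/548359) - ((5594346/526972999)*sqrt(31))*i.
At (1/2) - ((1/6)*sqrt(3))*i: a pole of order 1; residue (-192456/548359) + ((158922/548359)*sqrt(3))*i.
At (1/2) + ((1/6)*sqrt(3))*i: a pole of order 1; residue (-192456/548359) - ((158922/548359)*sqrt(3))*i.


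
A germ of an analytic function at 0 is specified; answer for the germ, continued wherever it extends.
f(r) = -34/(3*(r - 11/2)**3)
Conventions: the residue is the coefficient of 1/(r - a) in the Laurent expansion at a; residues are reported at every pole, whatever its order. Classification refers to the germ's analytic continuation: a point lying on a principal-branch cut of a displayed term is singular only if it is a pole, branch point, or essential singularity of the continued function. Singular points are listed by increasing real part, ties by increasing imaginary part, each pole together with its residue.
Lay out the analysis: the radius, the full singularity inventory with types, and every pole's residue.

Denominator factor (r - 11/2)^3: pole of order 3 at 11/2, modulus 11/2.
The radius of convergence is the smallest modulus among the singular points: 11/2.
At the order-3 pole 11/2 set g(r) = (r - (11/2))^3*f(r) = -34/3.
Order-3 pole: residue = g''(a)/2; g''(11/2) = 0, so the residue is 0.

Radius of convergence at 0: 11/2.
At 11/2: a pole of order 3; residue 0.


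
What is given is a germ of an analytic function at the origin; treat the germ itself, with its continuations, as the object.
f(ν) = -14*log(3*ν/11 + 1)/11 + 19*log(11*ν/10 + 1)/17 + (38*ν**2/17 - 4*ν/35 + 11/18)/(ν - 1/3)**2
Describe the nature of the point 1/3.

The denominator factor ν - 1/3 vanishes at 1/3 and appears to the power 2; the numerator there equals 8797/10710, nonzero, and no other factor vanishes.
The branch terms are analytic at this point.
Hence a pole whose order is the multiplicity, 2.

The point is a pole of order 2.


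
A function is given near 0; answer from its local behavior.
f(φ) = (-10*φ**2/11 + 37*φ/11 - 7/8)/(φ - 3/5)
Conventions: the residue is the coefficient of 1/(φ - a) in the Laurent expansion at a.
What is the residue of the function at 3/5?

The residue is 359/440.

At the order-1 pole 3/5 set g(φ) = (φ - (3/5))*f(φ) = -10*φ**2/11 + 37*φ/11 - 7/8.
Simple pole: residue = g(a) at a = 3/5, which is 359/440.


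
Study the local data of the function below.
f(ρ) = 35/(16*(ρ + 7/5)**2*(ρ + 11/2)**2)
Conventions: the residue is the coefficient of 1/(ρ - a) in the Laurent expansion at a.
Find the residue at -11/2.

At the order-2 pole -11/2 set g(ρ) = (ρ - (-11/2))^2*f(ρ) = 35/(16*(ρ + 7/5)**2).
Order-2 pole: residue = g'(a); g'(-11/2) = 4375/68921, so the residue is 4375/68921.

The residue is 4375/68921.


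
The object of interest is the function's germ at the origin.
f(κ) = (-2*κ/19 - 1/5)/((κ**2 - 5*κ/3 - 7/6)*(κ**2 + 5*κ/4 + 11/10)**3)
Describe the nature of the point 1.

Denominator factors: κ**2 + 5*κ/4 + 11/10 = 67/20 at κ = 1; κ**2 - 5*κ/3 - 7/6 = -11/6 at κ = 1 — none vanishes.
So the germ continues analytically to 1.

The point is a regular point.


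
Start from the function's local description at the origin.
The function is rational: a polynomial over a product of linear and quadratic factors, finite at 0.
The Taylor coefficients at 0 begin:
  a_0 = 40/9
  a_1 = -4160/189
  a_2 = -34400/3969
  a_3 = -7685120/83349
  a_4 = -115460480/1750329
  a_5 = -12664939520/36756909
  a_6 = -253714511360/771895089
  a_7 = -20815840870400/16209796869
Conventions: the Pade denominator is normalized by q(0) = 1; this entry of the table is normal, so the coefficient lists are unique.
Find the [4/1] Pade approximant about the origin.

Taylor coefficients needed (read off): a_0 = 40/9, a_1 = -4160/189, a_2 = -34400/3969, a_3 = -7685120/83349, a_4 = -115460480/1750329, a_5 = -12664939520/36756909.
Write the denominator as Q(w) = 1 + q1*w. Requiring Q*f - P = O(w^6) with deg P <= 4 kills the coefficients of w^5..w^5 in Q*f:
  w^5: a_5 + q1*a_4 = 0, i.e. -12664939520/36756909 + (-115460480/1750329)*q1 = 0.
Solving this linear system: q1 = -19788968/3788547.
The numerator is Q*f truncated at degree 4: P0 = a_0 = 40/9; P1 = a_1 + q1*a_0 = -73431040/1623663; P2 = a_2 + q1*a_1 = 57532960/541221; P3 = a_3 + q1*a_2 = -76202240/1623663; P4 = a_4 + q1*a_3 = 674876800/1623663.

The Pade approximant has numerator coefficients [40/9, -73431040/1623663, 57532960/541221, -76202240/1623663, 674876800/1623663]; denominator coefficients [1, -19788968/3788547].


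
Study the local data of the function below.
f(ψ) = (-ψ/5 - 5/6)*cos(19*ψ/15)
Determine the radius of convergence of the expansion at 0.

The factor cos(19*ψ/15) is entire and contributes no finite singular point.
The polynomial part has no poles.
No finite singular points: the Taylor series at 0 converges everywhere.

The radius of convergence is infinite.


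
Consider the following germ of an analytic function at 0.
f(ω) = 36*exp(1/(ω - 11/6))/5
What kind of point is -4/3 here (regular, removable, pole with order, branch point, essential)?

The point is a regular point.

There is no denominator, hence no pole anywhere.
The essential point of exp(1/(ω - (11/6))) is 11/6, not -4/3.
So the germ continues analytically to -4/3.


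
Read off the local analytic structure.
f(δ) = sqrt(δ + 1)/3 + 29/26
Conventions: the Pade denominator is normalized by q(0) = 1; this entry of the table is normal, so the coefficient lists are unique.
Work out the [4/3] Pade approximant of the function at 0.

Taylor coefficients needed (expand at 0): a_0 = 113/78, a_1 = 1/6, a_2 = -1/24, a_3 = 1/48, a_4 = -5/384, a_5 = 7/768, a_6 = -7/1024, a_7 = 11/2048.
Write the denominator as Q(δ) = 1 + q1*δ + q2*δ^2 + q3*δ^3. Requiring Q*f - P = O(δ^8) with deg P <= 4 kills the coefficients of δ^5..δ^7 in Q*f:
  δ^5: a_5 + q1*a_4 + q2*a_3 + q3*a_2 = 0, i.e. 7/768 + (-5/384)*q1 + (1/48)*q2 + (-1/24)*q3 = 0.
  δ^6: a_6 + q1*a_5 + q2*a_4 + q3*a_3 = 0, i.e. -7/1024 + (7/768)*q1 + (-5/384)*q2 + (1/48)*q3 = 0.
  δ^7: a_7 + q1*a_6 + q2*a_5 + q3*a_4 = 0, i.e. 11/2048 + (-7/1024)*q1 + (7/768)*q2 + (-5/384)*q3 = 0.
Solving this linear system: q1 = 3/2, q2 = 5/8, q3 = 1/16.
The numerator is Q*f truncated at degree 4: P0 = a_0 = 113/78; P1 = a_1 + q1*a_0 = 365/156; P2 = a_2 + q1*a_1 + q2*a_0 = 695/624; P3 = a_3 + q1*a_2 + q2*a_1 + q3*a_0 = 191/1248; P4 = a_4 + q1*a_3 + q2*a_2 + q3*a_1 = 1/384.

The Pade approximant has numerator coefficients [113/78, 365/156, 695/624, 191/1248, 1/384]; denominator coefficients [1, 3/2, 5/8, 1/16].


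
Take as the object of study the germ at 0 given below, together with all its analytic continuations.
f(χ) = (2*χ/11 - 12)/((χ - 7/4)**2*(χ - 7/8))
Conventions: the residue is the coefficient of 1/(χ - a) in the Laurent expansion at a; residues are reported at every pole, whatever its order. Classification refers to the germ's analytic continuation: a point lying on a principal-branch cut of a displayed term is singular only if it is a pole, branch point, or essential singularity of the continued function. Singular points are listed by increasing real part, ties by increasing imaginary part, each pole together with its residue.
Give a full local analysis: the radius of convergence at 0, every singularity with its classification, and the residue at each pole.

Denominator factor (χ - 7/4)^2: pole of order 2 at 7/4, modulus 7/4.
Denominator factor (χ - 7/8): pole of order 1 at 7/8, modulus 7/8.
The radius of convergence is the smallest modulus among the singular points: 7/8.
At the order-1 pole 7/8 set g(χ) = (χ - (7/8))*f(χ) = (2*χ/11 - 12)/(χ - 7/4)**2.
Simple pole: residue = g(a) at a = 7/8, which is -8336/539.
At the order-2 pole 7/4 set g(χ) = (χ - (7/4))^2*f(χ) = (2*χ/11 - 12)/(χ - 7/8).
Order-2 pole: residue = g'(a); g'(7/4) = 8336/539, so the residue is 8336/539.
List the singular points by increasing real part (a conjugate pair: the negative imaginary part first).

Radius of convergence at 0: 7/8.
At 7/8: a pole of order 1; residue -8336/539.
At 7/4: a pole of order 2; residue 8336/539.


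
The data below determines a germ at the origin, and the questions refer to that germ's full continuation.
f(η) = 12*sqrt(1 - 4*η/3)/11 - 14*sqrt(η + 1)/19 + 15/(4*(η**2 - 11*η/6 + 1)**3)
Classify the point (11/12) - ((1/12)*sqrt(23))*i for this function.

The point is a pole of order 3.

The denominator factor η**2 - 11*η/6 + 1 vanishes at (11/12) - ((1/12)*sqrt(23))*i and appears to the power 3; the numerator there equals 15/4, nonzero, and no other factor vanishes.
The branch terms are analytic at this point.
Hence a pole whose order is the multiplicity, 3.


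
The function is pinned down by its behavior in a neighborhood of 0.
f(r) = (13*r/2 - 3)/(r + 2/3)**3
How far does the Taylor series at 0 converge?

The radius of convergence is 2/3.

Denominator factor (r + 2/3)^3: pole of order 3 at -2/3, modulus 2/3.
The radius of convergence is the smallest modulus among the singular points: 2/3.


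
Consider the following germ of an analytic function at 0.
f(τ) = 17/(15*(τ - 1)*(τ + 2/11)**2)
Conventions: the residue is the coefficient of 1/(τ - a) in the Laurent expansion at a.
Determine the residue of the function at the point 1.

The residue is 2057/2535.

At the order-1 pole 1 set g(τ) = (τ - (1))*f(τ) = 17/(15*(τ + 2/11)**2).
Simple pole: residue = g(a) at a = 1, which is 2057/2535.


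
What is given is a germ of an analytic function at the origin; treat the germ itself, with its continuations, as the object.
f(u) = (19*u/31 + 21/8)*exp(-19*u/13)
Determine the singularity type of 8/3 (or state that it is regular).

There is no denominator, hence no pole anywhere.
The factor exp(-19*u/13) is entire.
So the germ continues analytically to 8/3.

The point is a regular point.


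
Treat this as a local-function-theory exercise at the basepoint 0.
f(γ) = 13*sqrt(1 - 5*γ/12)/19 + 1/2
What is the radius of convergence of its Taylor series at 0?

The radius of convergence is 12/5.

Branch term (13/19)*sqrt(1 - γ/(12/5)): its argument vanishes at γ = 12/5, a square-root branch point, modulus 12/5.
The radius of convergence is the smallest modulus among the singular points: 12/5.


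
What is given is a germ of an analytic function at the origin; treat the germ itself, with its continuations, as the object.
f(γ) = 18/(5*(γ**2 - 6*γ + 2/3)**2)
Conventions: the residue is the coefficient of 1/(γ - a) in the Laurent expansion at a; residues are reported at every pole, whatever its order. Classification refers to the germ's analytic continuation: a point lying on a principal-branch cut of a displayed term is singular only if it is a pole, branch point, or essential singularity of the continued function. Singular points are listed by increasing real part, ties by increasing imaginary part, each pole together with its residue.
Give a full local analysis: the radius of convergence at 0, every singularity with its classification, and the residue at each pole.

Denominator factor (γ**2 - 6*γ + 2/3)^2: discriminant 100/3, real irrational roots 3 + (5/3)*sqrt(3) and 3 - (5/3)*sqrt(3); poles of order 2, moduli 3 + (5/3)*sqrt(3) and 3 - (5/3)*sqrt(3).
The radius of convergence is the smallest modulus among the singular points: 3 - (5/3)*sqrt(3).
The factor γ**2 - 6*γ + 2/3 splits as (γ - a)(γ - a') with a = 3 - (5/3)*sqrt(3), a' = 3 + (5/3)*sqrt(3). At the order-2 pole a set g(γ) = (γ - a)^2*f(γ) = [18/5] / (γ - a')^2.
Order-2 pole: residue = g'(a); g'(3 - (5/3)*sqrt(3)) = (27/1250)*sqrt(3), so the residue is (27/1250)*sqrt(3).
The factor γ**2 - 6*γ + 2/3 splits as (γ - a)(γ - a') with a = 3 + (5/3)*sqrt(3), a' = 3 - (5/3)*sqrt(3). At the order-2 pole a set g(γ) = (γ - a)^2*f(γ) = [18/5] / (γ - a')^2.
Order-2 pole: residue = g'(a); g'(3 + (5/3)*sqrt(3)) = -(27/1250)*sqrt(3), so the residue is -(27/1250)*sqrt(3).
List the singular points by increasing real part (a conjugate pair: the negative imaginary part first).

Radius of convergence at 0: 3 - (5/3)*sqrt(3).
At 3 - (5/3)*sqrt(3): a pole of order 2; residue (27/1250)*sqrt(3).
At 3 + (5/3)*sqrt(3): a pole of order 2; residue -(27/1250)*sqrt(3).


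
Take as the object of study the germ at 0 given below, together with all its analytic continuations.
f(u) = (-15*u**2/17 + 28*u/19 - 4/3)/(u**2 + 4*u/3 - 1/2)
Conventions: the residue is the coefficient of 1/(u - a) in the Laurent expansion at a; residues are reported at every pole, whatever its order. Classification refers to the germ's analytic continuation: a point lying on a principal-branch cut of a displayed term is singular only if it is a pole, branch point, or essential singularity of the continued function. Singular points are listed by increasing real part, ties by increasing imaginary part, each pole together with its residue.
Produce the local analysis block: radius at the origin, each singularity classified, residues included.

Radius of convergence at 0: -2/3 + (1/6)*sqrt(34).
At -2/3 - (1/6)*sqrt(34): a pole of order 1; residue 428/323 + (6863/21964)*sqrt(34).
At -2/3 + (1/6)*sqrt(34): a pole of order 1; residue 428/323 - (6863/21964)*sqrt(34).

Denominator factor (u**2 + 4*u/3 - 1/2): discriminant 34/9, real irrational roots -2/3 + (1/6)*sqrt(34) and -2/3 - (1/6)*sqrt(34); poles of order 1, moduli -2/3 + (1/6)*sqrt(34) and 2/3 + (1/6)*sqrt(34).
The radius of convergence is the smallest modulus among the singular points: -2/3 + (1/6)*sqrt(34).
The factor u**2 + 4*u/3 - 1/2 splits as (u - a)(u - a') with a = -2/3 - (1/6)*sqrt(34), a' = -2/3 + (1/6)*sqrt(34). At the order-1 pole a set g(u) = (u - a)*f(u) = [-15*u**2/17 + 28*u/19 - 4/3] / (u - a').
Simple pole: residue = g(a) at a = -2/3 - (1/6)*sqrt(34), which is 428/323 + (6863/21964)*sqrt(34).
The factor u**2 + 4*u/3 - 1/2 splits as (u - a)(u - a') with a = -2/3 + (1/6)*sqrt(34), a' = -2/3 - (1/6)*sqrt(34). At the order-1 pole a set g(u) = (u - a)*f(u) = [-15*u**2/17 + 28*u/19 - 4/3] / (u - a').
Simple pole: residue = g(a) at a = -2/3 + (1/6)*sqrt(34), which is 428/323 - (6863/21964)*sqrt(34).
List the singular points by increasing real part (a conjugate pair: the negative imaginary part first).


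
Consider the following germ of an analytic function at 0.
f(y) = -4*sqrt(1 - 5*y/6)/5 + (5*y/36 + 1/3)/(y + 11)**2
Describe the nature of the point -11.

The denominator factor y + 11 vanishes at -11 and appears to the power 2; the numerator there equals -43/36, nonzero, and no other factor vanishes.
The branch terms are analytic at this point.
Hence a pole whose order is the multiplicity, 2.

The point is a pole of order 2.


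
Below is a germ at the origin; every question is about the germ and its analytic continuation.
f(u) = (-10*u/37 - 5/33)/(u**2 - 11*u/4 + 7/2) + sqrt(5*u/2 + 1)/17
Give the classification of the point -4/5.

The point is a regular point.

Denominator factors: u**2 - 11*u/4 + 7/2 = 317/50 at u = -4/5 — none vanishes.
Branch term sqrt(1 - u/(-2/5)): argument at -4/5 is -1, nonzero, so -4/5 is not its branch point (a point on a principal cut is still regular for the continued germ).
So the germ continues analytically to -4/5.


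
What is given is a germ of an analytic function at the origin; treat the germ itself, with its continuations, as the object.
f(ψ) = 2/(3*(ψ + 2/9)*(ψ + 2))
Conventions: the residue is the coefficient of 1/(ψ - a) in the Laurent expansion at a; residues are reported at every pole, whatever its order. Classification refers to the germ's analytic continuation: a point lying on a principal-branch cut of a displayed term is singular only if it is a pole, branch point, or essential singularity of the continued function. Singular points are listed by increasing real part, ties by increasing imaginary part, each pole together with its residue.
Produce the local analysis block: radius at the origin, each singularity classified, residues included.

Denominator factor (ψ + 2/9): pole of order 1 at -2/9, modulus 2/9.
Denominator factor (ψ + 2): pole of order 1 at -2, modulus 2.
The radius of convergence is the smallest modulus among the singular points: 2/9.
At the order-1 pole -2 set g(ψ) = (ψ - (-2))*f(ψ) = 2/(3*(ψ + 2/9)).
Simple pole: residue = g(a) at a = -2, which is -3/8.
At the order-1 pole -2/9 set g(ψ) = (ψ - (-2/9))*f(ψ) = 2/(3*(ψ + 2)).
Simple pole: residue = g(a) at a = -2/9, which is 3/8.
List the singular points by increasing real part (a conjugate pair: the negative imaginary part first).

Radius of convergence at 0: 2/9.
At -2: a pole of order 1; residue -3/8.
At -2/9: a pole of order 1; residue 3/8.


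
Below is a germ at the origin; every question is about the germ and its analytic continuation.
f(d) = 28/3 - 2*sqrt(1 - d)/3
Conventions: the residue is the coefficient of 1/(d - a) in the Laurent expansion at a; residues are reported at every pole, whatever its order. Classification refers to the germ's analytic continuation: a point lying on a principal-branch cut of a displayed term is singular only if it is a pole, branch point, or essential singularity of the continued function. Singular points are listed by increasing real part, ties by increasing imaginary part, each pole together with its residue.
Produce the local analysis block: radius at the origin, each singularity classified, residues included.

Radius of convergence at 0: 1.
At 1: an algebraic (square-root) branch point.

Branch term (-2/3)*sqrt(1 - d/(1)): its argument vanishes at d = 1, a square-root branch point, modulus 1.
The radius of convergence is the smallest modulus among the singular points: 1.


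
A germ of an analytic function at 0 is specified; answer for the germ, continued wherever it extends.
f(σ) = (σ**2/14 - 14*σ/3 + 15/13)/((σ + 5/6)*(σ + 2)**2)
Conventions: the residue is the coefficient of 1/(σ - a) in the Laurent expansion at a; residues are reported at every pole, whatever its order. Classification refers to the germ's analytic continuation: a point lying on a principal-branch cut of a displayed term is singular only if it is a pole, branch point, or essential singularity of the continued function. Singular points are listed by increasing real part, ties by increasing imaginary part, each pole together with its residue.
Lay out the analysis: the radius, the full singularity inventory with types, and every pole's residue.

Denominator factor (σ + 2)^2: pole of order 2 at -2, modulus 2.
Denominator factor (σ + 5/6): pole of order 1 at -5/6, modulus 5/6.
The radius of convergence is the smallest modulus among the singular points: 5/6.
At the order-2 pole -2 set g(σ) = (σ - (-2))^2*f(σ) = (σ**2/14 - 14*σ/3 + 15/13)/(σ + 5/6).
Order-2 pole: residue = g'(a); g'(-2) = -16364/4459, so the residue is -16364/4459.
At the order-1 pole -5/6 set g(σ) = (σ - (-5/6))*f(σ) = (σ**2/14 - 14*σ/3 + 15/13)/(σ + 2)**2.
Simple pole: residue = g(a) at a = -5/6, which is 33365/8918.
List the singular points by increasing real part (a conjugate pair: the negative imaginary part first).

Radius of convergence at 0: 5/6.
At -2: a pole of order 2; residue -16364/4459.
At -5/6: a pole of order 1; residue 33365/8918.


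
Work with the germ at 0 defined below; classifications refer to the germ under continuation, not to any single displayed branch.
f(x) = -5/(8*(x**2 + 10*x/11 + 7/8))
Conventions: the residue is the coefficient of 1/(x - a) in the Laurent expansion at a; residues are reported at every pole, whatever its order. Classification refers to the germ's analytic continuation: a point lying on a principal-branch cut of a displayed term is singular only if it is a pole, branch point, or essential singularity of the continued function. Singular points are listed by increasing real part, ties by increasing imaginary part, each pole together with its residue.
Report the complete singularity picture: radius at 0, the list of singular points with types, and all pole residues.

Denominator factor (x**2 + 10*x/11 + 7/8): discriminant -647/242, complex-conjugate roots (-5/11) + ((1/44)*sqrt(1294))*i and (-5/11) - ((1/44)*sqrt(1294))*i; poles of order 1, moduli (1/4)*sqrt(14) and (1/4)*sqrt(14).
The radius of convergence is the smallest modulus among the singular points: (1/4)*sqrt(14).
The factor x**2 + 10*x/11 + 7/8 splits as (x - a)(x - a') with a = (-5/11) - ((1/44)*sqrt(1294))*i, a' = (-5/11) + ((1/44)*sqrt(1294))*i. At the order-1 pole a set g(x) = (x - a)*f(x) = [-5/8] / (x - a').
Simple pole: residue = g(a) at a = (-5/11) - ((1/44)*sqrt(1294))*i, which is -((55/5176)*sqrt(1294))*i.
The factor x**2 + 10*x/11 + 7/8 splits as (x - a)(x - a') with a = (-5/11) + ((1/44)*sqrt(1294))*i, a' = (-5/11) - ((1/44)*sqrt(1294))*i. At the order-1 pole a set g(x) = (x - a)*f(x) = [-5/8] / (x - a').
Simple pole: residue = g(a) at a = (-5/11) + ((1/44)*sqrt(1294))*i, which is ((55/5176)*sqrt(1294))*i.
List the singular points by increasing real part (a conjugate pair: the negative imaginary part first).

Radius of convergence at 0: (1/4)*sqrt(14).
At (-5/11) - ((1/44)*sqrt(1294))*i: a pole of order 1; residue -((55/5176)*sqrt(1294))*i.
At (-5/11) + ((1/44)*sqrt(1294))*i: a pole of order 1; residue ((55/5176)*sqrt(1294))*i.


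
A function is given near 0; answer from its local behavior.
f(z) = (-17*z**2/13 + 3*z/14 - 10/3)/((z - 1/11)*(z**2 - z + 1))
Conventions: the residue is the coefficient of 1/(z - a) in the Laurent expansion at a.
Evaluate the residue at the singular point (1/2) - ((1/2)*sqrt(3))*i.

The residue is (140393/121212) - ((1309/1924)*sqrt(3))*i.

The factor z**2 - z + 1 splits as (z - a)(z - a') with a = (1/2) - ((1/2)*sqrt(3))*i, a' = (1/2) + ((1/2)*sqrt(3))*i. At the order-1 pole a set g(z) = (z - a)*f(z) = [(-17*z**2/13 + 3*z/14 - 10/3)/(z - 1/11)] / (z - a').
Simple pole: residue = g(a) at a = (1/2) - ((1/2)*sqrt(3))*i, which is (140393/121212) - ((1309/1924)*sqrt(3))*i.


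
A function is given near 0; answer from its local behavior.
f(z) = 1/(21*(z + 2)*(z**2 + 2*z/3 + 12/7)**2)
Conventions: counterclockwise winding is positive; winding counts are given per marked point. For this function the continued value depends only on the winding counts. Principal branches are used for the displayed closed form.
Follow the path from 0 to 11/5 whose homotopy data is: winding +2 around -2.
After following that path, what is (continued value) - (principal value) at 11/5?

The function is rational, hence single-valued: continuing it around any pole returns the same value, so the difference is 0.

Continued minus principal equals 0.


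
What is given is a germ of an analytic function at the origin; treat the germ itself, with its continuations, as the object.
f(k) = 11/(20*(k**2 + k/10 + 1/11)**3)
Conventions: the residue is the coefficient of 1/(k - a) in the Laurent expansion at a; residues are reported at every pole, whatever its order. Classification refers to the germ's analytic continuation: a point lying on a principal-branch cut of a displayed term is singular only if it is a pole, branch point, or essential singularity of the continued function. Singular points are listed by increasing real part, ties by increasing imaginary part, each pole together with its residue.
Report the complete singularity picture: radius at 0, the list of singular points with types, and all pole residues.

Denominator factor (k**2 + k/10 + 1/11)^3: discriminant -389/1100, complex-conjugate roots (-1/20) + ((1/220)*sqrt(4279))*i and (-1/20) - ((1/220)*sqrt(4279))*i; poles of order 3, moduli (1/11)*sqrt(11) and (1/11)*sqrt(11).
The radius of convergence is the smallest modulus among the singular points: (1/11)*sqrt(11).
The factor k**2 + k/10 + 1/11 splits as (k - a)(k - a') with a = (-1/20) - ((1/220)*sqrt(4279))*i, a' = (-1/20) + ((1/220)*sqrt(4279))*i. At the order-3 pole a set g(k) = (k - a)^3*f(k) = [11/20] / (k - a')^3.
Order-3 pole: residue = g''(a)/2; g''((-1/20) - ((1/220)*sqrt(4279))*i) = ((79860000/58863869)*sqrt(4279))*i, so the residue is ((39930000/58863869)*sqrt(4279))*i.
The factor k**2 + k/10 + 1/11 splits as (k - a)(k - a') with a = (-1/20) + ((1/220)*sqrt(4279))*i, a' = (-1/20) - ((1/220)*sqrt(4279))*i. At the order-3 pole a set g(k) = (k - a)^3*f(k) = [11/20] / (k - a')^3.
Order-3 pole: residue = g''(a)/2; g''((-1/20) + ((1/220)*sqrt(4279))*i) = -((79860000/58863869)*sqrt(4279))*i, so the residue is -((39930000/58863869)*sqrt(4279))*i.
List the singular points by increasing real part (a conjugate pair: the negative imaginary part first).

Radius of convergence at 0: (1/11)*sqrt(11).
At (-1/20) - ((1/220)*sqrt(4279))*i: a pole of order 3; residue ((39930000/58863869)*sqrt(4279))*i.
At (-1/20) + ((1/220)*sqrt(4279))*i: a pole of order 3; residue -((39930000/58863869)*sqrt(4279))*i.


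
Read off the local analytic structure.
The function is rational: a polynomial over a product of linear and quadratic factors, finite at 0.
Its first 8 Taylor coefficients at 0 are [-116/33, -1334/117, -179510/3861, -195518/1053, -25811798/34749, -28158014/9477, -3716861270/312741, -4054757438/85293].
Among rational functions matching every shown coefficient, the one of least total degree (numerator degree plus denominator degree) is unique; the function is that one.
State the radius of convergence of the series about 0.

No rational of total degree below 3 reproduces all 8 coefficients; solving the [1/2] Pade equations on them gives f(ξ) = (29/11 - 29*ξ/26)/((ξ - 1/4)*(ξ + 3)), whose expansion matches every shown term.
Denominator factor (ξ + 3): pole of order 1 at -3, modulus 3.
Denominator factor (ξ - 1/4): pole of order 1 at 1/4, modulus 1/4.
The radius of convergence is the smallest modulus among the singular points: 1/4.

The radius of convergence is 1/4.


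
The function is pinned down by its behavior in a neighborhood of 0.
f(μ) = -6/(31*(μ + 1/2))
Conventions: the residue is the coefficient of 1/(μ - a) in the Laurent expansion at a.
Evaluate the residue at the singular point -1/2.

At the order-1 pole -1/2 set g(μ) = (μ - (-1/2))*f(μ) = -6/31.
Simple pole: residue = g(a) at a = -1/2, which is -6/31.

The residue is -6/31.


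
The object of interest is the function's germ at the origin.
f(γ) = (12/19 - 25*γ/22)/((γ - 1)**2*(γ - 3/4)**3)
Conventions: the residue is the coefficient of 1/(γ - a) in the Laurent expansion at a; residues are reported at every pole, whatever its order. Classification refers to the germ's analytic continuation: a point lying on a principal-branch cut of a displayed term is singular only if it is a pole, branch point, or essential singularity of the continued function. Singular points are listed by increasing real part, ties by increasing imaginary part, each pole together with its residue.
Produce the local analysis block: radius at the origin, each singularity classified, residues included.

Denominator factor (γ - 1)^2: pole of order 2 at 1, modulus 1.
Denominator factor (γ - 3/4)^3: pole of order 3 at 3/4, modulus 3/4.
The radius of convergence is the smallest modulus among the singular points: 3/4.
At the order-3 pole 3/4 set g(γ) = (γ - (3/4))^3*f(γ) = (12/19 - 25*γ/22)/(γ - 1)**2.
Order-3 pole: residue = g''(a)/2; g''(3/4) = -11968/19, so the residue is -5984/19.
At the order-2 pole 1 set g(γ) = (γ - (1))^2*f(γ) = (12/19 - 25*γ/22)/(γ - 3/4)**3.
Order-2 pole: residue = g'(a); g'(1) = 5984/19, so the residue is 5984/19.
List the singular points by increasing real part (a conjugate pair: the negative imaginary part first).

Radius of convergence at 0: 3/4.
At 3/4: a pole of order 3; residue -5984/19.
At 1: a pole of order 2; residue 5984/19.


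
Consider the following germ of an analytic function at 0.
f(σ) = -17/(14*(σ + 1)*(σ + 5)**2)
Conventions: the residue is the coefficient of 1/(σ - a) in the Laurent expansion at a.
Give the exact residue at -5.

At the order-2 pole -5 set g(σ) = (σ - (-5))^2*f(σ) = -17/(14*(σ + 1)).
Order-2 pole: residue = g'(a); g'(-5) = 17/224, so the residue is 17/224.

The residue is 17/224.


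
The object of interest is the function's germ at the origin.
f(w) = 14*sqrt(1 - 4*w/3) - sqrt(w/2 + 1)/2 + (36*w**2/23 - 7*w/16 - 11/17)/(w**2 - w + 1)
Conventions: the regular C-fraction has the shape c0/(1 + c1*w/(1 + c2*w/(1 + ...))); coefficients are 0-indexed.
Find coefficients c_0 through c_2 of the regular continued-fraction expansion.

Taylor coefficients (expand at 0): a_0 = 437/34, a_1 = -8603/816, a_2 = -26069/13248.
c0 = a_0 = 437/34. Peel one level at a time: if S = 1 + c*w/S' with S'(0) = 1, then c is the w-coefficient of S and S' = c*w/(S - 1).
S_1 = c0/f = 1 + (8603/10488)*w + (10094687/12222016)*w^2 + ...; c1 = 8603/10488.
S_2 = c1*w/(S_1 - 1) = 1 + (-30284061/30076088)*w + ...; c2 = -30284061/30076088.

The regular C-fraction coefficients are [437/34, 8603/10488, -30284061/30076088].


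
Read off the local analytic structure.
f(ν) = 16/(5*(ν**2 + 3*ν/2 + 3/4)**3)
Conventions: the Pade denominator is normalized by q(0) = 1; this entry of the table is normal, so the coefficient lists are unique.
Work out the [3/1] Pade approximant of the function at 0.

Taylor coefficients needed (expand at 0): a_0 = 1024/135, a_1 = -2048/45, a_2 = 4096/27, a_3 = -16384/45, a_4 = 278528/405.
Write the denominator as Q(ν) = 1 + q1*ν. Requiring Q*f - P = O(ν^5) with deg P <= 3 kills the coefficients of ν^4..ν^4 in Q*f:
  ν^4: a_4 + q1*a_3 = 0, i.e. 278528/405 + (-16384/45)*q1 = 0.
Solving this linear system: q1 = 17/9.
The numerator is Q*f truncated at degree 3: P0 = a_0 = 1024/135; P1 = a_1 + q1*a_0 = -37888/1215; P2 = a_2 + q1*a_1 = 26624/405; P3 = a_3 + q1*a_2 = -94208/1215.

The Pade approximant has numerator coefficients [1024/135, -37888/1215, 26624/405, -94208/1215]; denominator coefficients [1, 17/9].


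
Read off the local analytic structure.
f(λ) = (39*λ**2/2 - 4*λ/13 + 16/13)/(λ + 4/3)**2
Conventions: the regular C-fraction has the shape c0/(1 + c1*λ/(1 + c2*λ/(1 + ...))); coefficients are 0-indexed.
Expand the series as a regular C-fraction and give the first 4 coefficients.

The regular C-fraction coefficients are [9/13, 7/4, 475/56, -281961/26600].

Taylor coefficients (expand at 0): a_0 = 9/13, a_1 = -63/52, a_2 = 5157/416, a_3 = -1863/104.
c0 = a_0 = 9/13. Peel one level at a time: if S = 1 + c*λ/S' with S'(0) = 1, then c is the λ-coefficient of S and S' = c*λ/(S - 1).
S_1 = c0/f = 1 + (7/4)*λ + (-475/32)*λ^2 + ...; c1 = 7/4.
S_2 = c1*λ/(S_1 - 1) = 1 + (475/56)*λ + (281961/3136)*λ^2 + ...; c2 = 475/56.
S_3 = c2*λ/(S_2 - 1) = 1 + (-281961/26600)*λ + ...; c3 = -281961/26600.


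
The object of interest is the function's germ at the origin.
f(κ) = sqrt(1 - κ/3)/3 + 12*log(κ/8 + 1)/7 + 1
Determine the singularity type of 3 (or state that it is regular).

The point is an algebraic (square-root) branch point.

The term (1/3)*sqrt(1 - κ/(3)) has argument 1 - 3/(3) = 0 at 3: a square-root (algebraic, two-sheeted) branch point; the remaining terms are analytic or single-valued there.


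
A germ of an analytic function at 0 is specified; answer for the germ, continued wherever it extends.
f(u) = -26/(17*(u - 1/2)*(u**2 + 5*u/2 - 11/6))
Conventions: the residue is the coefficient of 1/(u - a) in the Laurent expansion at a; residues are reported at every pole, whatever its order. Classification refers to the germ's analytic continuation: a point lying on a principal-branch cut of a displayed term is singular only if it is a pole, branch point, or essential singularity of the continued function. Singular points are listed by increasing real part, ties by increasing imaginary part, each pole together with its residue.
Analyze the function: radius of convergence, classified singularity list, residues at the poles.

Radius of convergence at 0: 1/2.
At -5/4 - (1/12)*sqrt(489): a pole of order 1; residue -39/17 + (273/2771)*sqrt(489).
At 1/2: a pole of order 1; residue 78/17.
At -5/4 + (1/12)*sqrt(489): a pole of order 1; residue -39/17 - (273/2771)*sqrt(489).

Denominator factor (u**2 + 5*u/2 - 11/6): discriminant 163/12, real irrational roots -5/4 + (1/12)*sqrt(489) and -5/4 - (1/12)*sqrt(489); poles of order 1, moduli -5/4 + (1/12)*sqrt(489) and 5/4 + (1/12)*sqrt(489).
Denominator factor (u - 1/2): pole of order 1 at 1/2, modulus 1/2.
The radius of convergence is the smallest modulus among the singular points: 1/2.
The factor u**2 + 5*u/2 - 11/6 splits as (u - a)(u - a') with a = -5/4 - (1/12)*sqrt(489), a' = -5/4 + (1/12)*sqrt(489). At the order-1 pole a set g(u) = (u - a)*f(u) = [-26/(17*(u - 1/2))] / (u - a').
Simple pole: residue = g(a) at a = -5/4 - (1/12)*sqrt(489), which is -39/17 + (273/2771)*sqrt(489).
At the order-1 pole 1/2 set g(u) = (u - (1/2))*f(u) = -26/(17*(u**2 + 5*u/2 - 11/6)).
Simple pole: residue = g(a) at a = 1/2, which is 78/17.
The factor u**2 + 5*u/2 - 11/6 splits as (u - a)(u - a') with a = -5/4 + (1/12)*sqrt(489), a' = -5/4 - (1/12)*sqrt(489). At the order-1 pole a set g(u) = (u - a)*f(u) = [-26/(17*(u - 1/2))] / (u - a').
Simple pole: residue = g(a) at a = -5/4 + (1/12)*sqrt(489), which is -39/17 - (273/2771)*sqrt(489).
List the singular points by increasing real part (a conjugate pair: the negative imaginary part first).


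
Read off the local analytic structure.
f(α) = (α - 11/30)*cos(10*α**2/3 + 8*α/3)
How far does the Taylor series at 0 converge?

The factor cos(10*α**2/3 + 8*α/3) is entire and contributes no finite singular point.
The polynomial part has no poles.
No finite singular points: the Taylor series at 0 converges everywhere.

The radius of convergence is infinite.


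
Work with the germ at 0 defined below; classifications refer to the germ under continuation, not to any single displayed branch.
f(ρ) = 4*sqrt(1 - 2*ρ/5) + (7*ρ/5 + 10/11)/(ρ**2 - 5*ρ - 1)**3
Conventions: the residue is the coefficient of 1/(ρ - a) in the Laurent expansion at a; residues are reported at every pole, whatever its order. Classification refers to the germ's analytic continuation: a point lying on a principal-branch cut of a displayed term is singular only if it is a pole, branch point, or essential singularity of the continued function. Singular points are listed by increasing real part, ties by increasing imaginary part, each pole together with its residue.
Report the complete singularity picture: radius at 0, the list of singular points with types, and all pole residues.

Denominator factor (ρ**2 - 5*ρ - 1)^3: discriminant 29, real irrational roots 5/2 + (1/2)*sqrt(29) and 5/2 - (1/2)*sqrt(29); poles of order 3, moduli 5/2 + (1/2)*sqrt(29) and -5/2 + (1/2)*sqrt(29).
Branch term (4)*sqrt(1 - ρ/(5/2)): its argument vanishes at ρ = 5/2, a square-root branch point, modulus 5/2.
The radius of convergence is the smallest modulus among the singular points: -5/2 + (1/2)*sqrt(29).
The branch term is analytic at 5/2 - (1/2)*sqrt(29) and contributes nothing to the residue; only the rational part matters.
The factor ρ**2 - 5*ρ - 1 splits as (ρ - a)(ρ - a') with a = 5/2 - (1/2)*sqrt(29), a' = 5/2 + (1/2)*sqrt(29). At the order-3 pole a set g(ρ) = (ρ - a)^3*(rational part) = [7*ρ/5 + 10/11] / (ρ - a')^3.
Order-3 pole: residue = g''(a)/2; g''(5/2 - (1/2)*sqrt(29)) = -(582/268279)*sqrt(29), so the residue is -(291/268279)*sqrt(29).
The branch term is analytic at 5/2 + (1/2)*sqrt(29) and contributes nothing to the residue; only the rational part matters.
The factor ρ**2 - 5*ρ - 1 splits as (ρ - a)(ρ - a') with a = 5/2 + (1/2)*sqrt(29), a' = 5/2 - (1/2)*sqrt(29). At the order-3 pole a set g(ρ) = (ρ - a)^3*(rational part) = [7*ρ/5 + 10/11] / (ρ - a')^3.
Order-3 pole: residue = g''(a)/2; g''(5/2 + (1/2)*sqrt(29)) = (582/268279)*sqrt(29), so the residue is (291/268279)*sqrt(29).
List the singular points by increasing real part (a conjugate pair: the negative imaginary part first).

Radius of convergence at 0: -5/2 + (1/2)*sqrt(29).
At 5/2 - (1/2)*sqrt(29): a pole of order 3; residue -(291/268279)*sqrt(29).
At 5/2: an algebraic (square-root) branch point.
At 5/2 + (1/2)*sqrt(29): a pole of order 3; residue (291/268279)*sqrt(29).


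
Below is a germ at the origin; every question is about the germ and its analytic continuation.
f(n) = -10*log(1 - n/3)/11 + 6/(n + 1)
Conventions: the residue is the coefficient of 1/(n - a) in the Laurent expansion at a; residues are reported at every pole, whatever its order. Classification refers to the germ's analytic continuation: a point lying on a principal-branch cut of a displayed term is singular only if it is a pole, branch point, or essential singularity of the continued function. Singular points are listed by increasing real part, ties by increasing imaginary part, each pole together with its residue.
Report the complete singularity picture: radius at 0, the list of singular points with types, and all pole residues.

Radius of convergence at 0: 1.
At -1: a pole of order 1; residue 6.
At 3: a logarithmic branch point.

Denominator factor (n + 1): pole of order 1 at -1, modulus 1.
Branch term (-10/11)*log(1 - n/(3)): its argument vanishes at n = 3, a logarithmic branch point, modulus 3.
The radius of convergence is the smallest modulus among the singular points: 1.
The branch term is analytic at -1 and contributes nothing to the residue; only the rational part matters.
At the order-1 pole -1 set g(n) = (n - (-1))*(rational part) = 6.
Simple pole: residue = g(a) at a = -1, which is 6.
List the singular points by increasing real part (a conjugate pair: the negative imaginary part first).
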